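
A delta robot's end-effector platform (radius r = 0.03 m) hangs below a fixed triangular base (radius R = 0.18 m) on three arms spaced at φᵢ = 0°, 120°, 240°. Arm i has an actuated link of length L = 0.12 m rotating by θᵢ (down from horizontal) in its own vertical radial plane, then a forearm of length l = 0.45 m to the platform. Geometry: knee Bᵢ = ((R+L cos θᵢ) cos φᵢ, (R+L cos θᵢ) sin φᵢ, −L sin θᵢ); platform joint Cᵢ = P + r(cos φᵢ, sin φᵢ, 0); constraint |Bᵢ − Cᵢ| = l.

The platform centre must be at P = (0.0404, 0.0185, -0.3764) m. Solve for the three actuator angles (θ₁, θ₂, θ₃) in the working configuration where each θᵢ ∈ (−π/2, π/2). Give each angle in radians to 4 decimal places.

rotate P by −φ1: (0.0404, 0.0185, -0.3764)
  A=0.1096, B=-0.3764, C=(l²−L²−A²−y'²−z²)/(2L)=0.1420
  θ1 = atan2(B,A) + arccos(C/0.3920) = -0.0872
φ2=120.0° → target in arm frame (-0.0042, -0.0442)
  e−x'=0.1542;  (l²−L²−(e−x')²−y'²−z²)/2L = 0.0862
  γ=atan2(-0.3764,0.1542)=-1.1820;  ψ=arccos(0.2120)=1.3572;  θ2=γ+ψ≈0.1752
φ3=240.0° → target in arm frame (-0.0362, 0.0257)
  A=0.1862, B=-0.3764, C=(l²−L²−A²−y'²−z²)/(2L)=0.0462
  √(A²+B²)=0.4199;  θ3 = -1.1114+1.4606 ≈ 0.3493

θ₁ = -0.0872, θ₂ = 0.1752, θ₃ = 0.3493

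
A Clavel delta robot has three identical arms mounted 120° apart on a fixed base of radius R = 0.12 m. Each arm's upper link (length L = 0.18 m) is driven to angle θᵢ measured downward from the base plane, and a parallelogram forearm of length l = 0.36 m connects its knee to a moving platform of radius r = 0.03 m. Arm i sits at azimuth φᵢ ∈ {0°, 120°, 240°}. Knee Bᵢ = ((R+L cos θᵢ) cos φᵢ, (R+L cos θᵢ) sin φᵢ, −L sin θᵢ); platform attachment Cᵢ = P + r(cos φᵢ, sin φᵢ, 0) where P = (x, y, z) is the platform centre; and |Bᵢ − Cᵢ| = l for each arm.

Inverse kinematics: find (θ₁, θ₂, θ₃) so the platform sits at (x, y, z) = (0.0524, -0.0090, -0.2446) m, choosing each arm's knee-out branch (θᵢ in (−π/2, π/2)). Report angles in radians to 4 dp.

φ1=0.0° → target in arm frame (0.0524, -0.0090)
  A cos θ + B sin θ = C:  0.0376·cos θ + -0.2446·sin θ = 0.0997
  θ1 = atan2(B,A) + arccos(C/0.2475) = -0.2619
arm 2 (φ=120.0°): x'=-0.0340, y'=-0.0409
  A cos θ + B sin θ = C:  0.1240·cos θ + -0.2446·sin θ = 0.0565
  √(A²+B²)=0.2742;  θ2 = -1.1016+1.3634 ≈ 0.2618
arm 3 (φ=240.0°): x'=-0.0184, y'=0.0499
  A cos θ + B sin θ = C:  0.1084·cos θ + -0.2446·sin θ = 0.0643
  γ=atan2(-0.2446,0.1084)=-1.1536;  ψ=arccos(0.2402)=1.3283;  θ3=γ+ψ≈0.1747

θ₁ = -0.2619, θ₂ = 0.2618, θ₃ = 0.1747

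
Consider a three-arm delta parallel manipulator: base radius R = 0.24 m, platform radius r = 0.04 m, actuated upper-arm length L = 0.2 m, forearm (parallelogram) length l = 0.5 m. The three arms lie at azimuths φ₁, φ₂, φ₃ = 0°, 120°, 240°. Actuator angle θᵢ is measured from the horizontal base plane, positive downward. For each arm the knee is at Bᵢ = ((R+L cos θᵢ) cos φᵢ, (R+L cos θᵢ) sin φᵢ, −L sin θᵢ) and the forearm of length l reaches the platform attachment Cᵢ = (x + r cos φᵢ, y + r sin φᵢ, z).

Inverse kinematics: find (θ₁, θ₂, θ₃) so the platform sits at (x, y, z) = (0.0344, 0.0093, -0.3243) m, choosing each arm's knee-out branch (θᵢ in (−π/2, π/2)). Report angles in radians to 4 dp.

φ1=0.0° → target in arm frame (0.0344, 0.0093)
  A=0.1656, B=-0.3243, C=(l²−L²−A²−y'²−z²)/(2L)=0.1933
  √(A²+B²)=0.3641;  θ1 = -1.0987+1.0112 ≈ -0.0875
φ2=120.0° → target in arm frame (-0.0091, -0.0344)
  e−x'=0.2091;  (l²−L²−(e−x')²−y'²−z²)/2L = 0.1498
  √(A²+B²)=0.3859;  θ2 = -0.9980+1.1723 ≈ 0.1743
arm 3 (φ=240.0°): x'=-0.0253, y'=0.0251
  A=0.2253, B=-0.3243, C=(l²−L²−A²−y'²−z²)/(2L)=0.1336
  γ=atan2(-0.3243,0.2253)=-0.9637;  ψ=arccos(0.3385)=1.2255;  θ3=γ+ψ≈0.2618

θ₁ = -0.0875, θ₂ = 0.1743, θ₃ = 0.2618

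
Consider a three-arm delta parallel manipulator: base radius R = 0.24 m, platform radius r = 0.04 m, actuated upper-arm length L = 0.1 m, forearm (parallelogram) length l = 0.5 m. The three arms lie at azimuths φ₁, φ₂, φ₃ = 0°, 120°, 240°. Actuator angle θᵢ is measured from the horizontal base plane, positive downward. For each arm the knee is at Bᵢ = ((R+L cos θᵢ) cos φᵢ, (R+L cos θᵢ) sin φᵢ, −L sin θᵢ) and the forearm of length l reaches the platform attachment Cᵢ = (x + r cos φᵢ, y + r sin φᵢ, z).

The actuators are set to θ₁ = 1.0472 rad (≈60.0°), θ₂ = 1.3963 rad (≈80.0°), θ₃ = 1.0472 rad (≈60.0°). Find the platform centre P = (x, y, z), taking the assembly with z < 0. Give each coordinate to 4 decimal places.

(0.0187, -0.0324, -0.5287)

arm 1 at φ=0.0°: ρ1 = 0.2500;  O1 = (0.2500, 0.0000, -0.0866)
arm 2 at φ=120.0°: ρ2 = 0.2174;  O2 = (-0.1087, 0.1882, -0.0985)
arm 3 at φ=240.0°: ρ3 = 0.2500;  O3 = (-0.1250, -0.2165, -0.0866)
eliminate P² terms by subtracting sphere 1 from 2 and 3
plane₁₂: -0.7174x+0.3765y+-0.0238z = -0.0131
det = 0.5930;  x = 0.0095+-0.0173z,  y = -0.0165+0.0300z
sphere 1 gives Az²+Bz+C=0 with A=1.0012, B=0.1806, C=-0.1844;  B²−4AC=0.7711;  roots -0.5287, 0.3484;  negative root z = -0.5287
x = 0.0187, y = -0.0324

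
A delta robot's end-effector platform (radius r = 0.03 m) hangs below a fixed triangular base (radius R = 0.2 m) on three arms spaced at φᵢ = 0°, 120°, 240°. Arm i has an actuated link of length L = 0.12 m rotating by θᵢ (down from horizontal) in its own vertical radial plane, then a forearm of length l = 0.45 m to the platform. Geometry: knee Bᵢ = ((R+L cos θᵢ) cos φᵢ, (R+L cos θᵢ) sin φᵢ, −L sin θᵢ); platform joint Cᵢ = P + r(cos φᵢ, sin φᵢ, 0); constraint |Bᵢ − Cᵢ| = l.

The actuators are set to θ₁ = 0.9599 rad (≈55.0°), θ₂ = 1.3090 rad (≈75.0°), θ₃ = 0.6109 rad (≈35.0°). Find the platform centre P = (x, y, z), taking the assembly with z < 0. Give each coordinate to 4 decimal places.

(0.0009, -0.0828, -0.4712)

arm 1 at φ=0.0°: (R−r)+L cos θ1 = 0.2388;  O1 = (0.2388, 0.0000, -0.0983)
φ2=120.0°: virtual centre (-0.1005, 0.1741, -0.1159), radius l
arm 3 at φ=240.0°: (R−r)+L cos θ3 = 0.2683;  O3 = (-0.1341, -0.2324, -0.0688)
eliminate P² terms by subtracting sphere 1 from 2 and 3
linear system: -0.6787x+0.3482y = -0.0128−-0.0352z; -0.7460x+-0.4647y = 0.0100−0.0589z
det = 0.5752;  x = 0.0043+0.0072z,  y = -0.0285+0.1152z
quadratic in z: (1.0133)z²+(0.1866)z+(-0.1370)=0, √Δ=0.7683 → z ∈ {-0.4712, 0.2870}; z = -0.4712 (taking z<0)
x = 0.0009, y = -0.0828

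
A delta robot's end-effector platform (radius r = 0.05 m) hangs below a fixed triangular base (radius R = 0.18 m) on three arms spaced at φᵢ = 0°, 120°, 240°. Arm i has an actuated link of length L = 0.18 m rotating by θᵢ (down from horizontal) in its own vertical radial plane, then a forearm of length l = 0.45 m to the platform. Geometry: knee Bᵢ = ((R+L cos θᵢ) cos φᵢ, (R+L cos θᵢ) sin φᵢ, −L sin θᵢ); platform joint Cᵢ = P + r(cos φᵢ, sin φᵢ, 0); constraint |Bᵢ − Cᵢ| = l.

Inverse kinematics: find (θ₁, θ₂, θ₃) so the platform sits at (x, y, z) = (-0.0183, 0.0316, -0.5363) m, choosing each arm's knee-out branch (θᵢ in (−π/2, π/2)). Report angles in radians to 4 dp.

φ1=0.0° → target in arm frame (-0.0183, 0.0316)
  A=0.1483, B=-0.5363, C=(l²−L²−A²−y'²−z²)/(2L)=-0.3903
  γ=atan2(-0.5363,0.1483)=-1.3010;  ψ=arccos(-0.7014)=2.3482;  θ1=γ+ψ≈1.0472
arm 2 (φ=120.0°): x'=0.0365, y'=0.0000
  A cos θ + B sin θ = C:  0.0935·cos θ + -0.5363·sin θ = -0.3507
  √(A²+B²)=0.5444;  θ2 = -1.3982+2.2708 ≈ 0.8726
rotate P by −φ3: (-0.0182, -0.0316, -0.5363)
  A cos θ + B sin θ = C:  0.1482·cos θ + -0.5363·sin θ = -0.3902
  θ3 = atan2(B,A) + arccos(C/0.5564) = 1.0469

θ₁ = 1.0472, θ₂ = 0.8726, θ₃ = 1.0469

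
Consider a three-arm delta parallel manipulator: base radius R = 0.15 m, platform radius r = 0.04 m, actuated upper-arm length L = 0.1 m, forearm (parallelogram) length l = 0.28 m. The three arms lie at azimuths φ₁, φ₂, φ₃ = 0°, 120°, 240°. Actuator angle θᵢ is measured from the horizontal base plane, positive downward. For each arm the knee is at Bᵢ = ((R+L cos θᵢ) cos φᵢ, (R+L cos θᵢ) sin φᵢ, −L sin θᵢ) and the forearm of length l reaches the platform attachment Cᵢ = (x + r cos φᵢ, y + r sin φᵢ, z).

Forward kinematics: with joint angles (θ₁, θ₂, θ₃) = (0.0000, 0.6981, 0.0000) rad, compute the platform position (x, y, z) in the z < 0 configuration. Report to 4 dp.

(0.0272, -0.0471, -0.2068)

arm 1 at φ=0.0°: e+L cos θ1 = 0.2100;  O1 = (0.2100, 0.0000, 0.0000)
O2 = (0.1866·cos120.0°, 0.1866·sin120.0°, -0.0643) = (-0.0933, 0.1616, -0.0643)
φ3=240.0°: virtual centre (-0.1050, -0.1819, 0.0000), radius l
subtract pairs → two planes through P
[-0.6066 0.3232 -0.1286]·P = -0.0051;  [-0.6300 -0.3637 0.0000]·P = 0.0000
Cramer: x(z) = 0.0044-0.1102z;  y(z) = -0.0076+0.1909z
quadratic in z: (1.0486)z²+(0.0424)z+(-0.0361)=0, √Δ=0.3913 → z ∈ {-0.2068, 0.1664}; z = -0.2068 (taking z<0)
x = 0.0272, y = -0.0471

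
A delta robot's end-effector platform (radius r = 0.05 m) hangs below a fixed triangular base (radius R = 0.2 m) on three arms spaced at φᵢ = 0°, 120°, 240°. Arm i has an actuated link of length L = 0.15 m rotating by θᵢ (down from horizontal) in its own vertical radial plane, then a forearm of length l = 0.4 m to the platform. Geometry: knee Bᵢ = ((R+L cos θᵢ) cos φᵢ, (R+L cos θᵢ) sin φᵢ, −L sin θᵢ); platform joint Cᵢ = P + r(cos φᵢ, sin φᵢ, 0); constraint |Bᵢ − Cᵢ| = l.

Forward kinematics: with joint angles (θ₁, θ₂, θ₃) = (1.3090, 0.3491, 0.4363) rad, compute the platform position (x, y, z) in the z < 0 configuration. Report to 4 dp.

(-0.1420, 0.0097, -0.3696)

φ1=0.0°: virtual centre (0.1888, 0.0000, -0.1449), radius l
centre 2 = (0.2910·cos120.0°, 0.2910·sin120.0°, -0.0513) = (-0.1455, 0.2520, -0.0513)
centre 3 = (0.2859·cos240.0°, 0.2859·sin240.0°, -0.0634) = (-0.1430, -0.2476, -0.0634)
eliminate P² terms by subtracting sphere 1 from 2 and 3
plane₁₂: -0.6686x+0.5039y+0.1872z = 0.0306
Cramer: x(z) = -0.0449+0.2627z;  y(z) = 0.0013-0.0229z
into |P−centre ₁|² = l²: 1.0695z² + 0.1669z + -0.0844 = 0;  Δ = 0.3889;  z = -0.3696 or 0.2135 → z<0 root = -0.3696
x = -0.1420, y = 0.0097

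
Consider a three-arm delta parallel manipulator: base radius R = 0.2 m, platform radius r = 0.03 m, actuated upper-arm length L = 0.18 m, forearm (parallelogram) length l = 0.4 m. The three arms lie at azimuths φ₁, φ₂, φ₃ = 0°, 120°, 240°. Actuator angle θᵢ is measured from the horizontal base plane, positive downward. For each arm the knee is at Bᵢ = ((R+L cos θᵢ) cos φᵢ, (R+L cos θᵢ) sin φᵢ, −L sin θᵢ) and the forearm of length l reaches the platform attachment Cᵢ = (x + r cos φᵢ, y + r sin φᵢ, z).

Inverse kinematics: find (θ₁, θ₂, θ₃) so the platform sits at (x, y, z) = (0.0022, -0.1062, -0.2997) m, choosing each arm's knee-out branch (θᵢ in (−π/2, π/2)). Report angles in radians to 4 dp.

θ₁ = 0.5238, θ₂ = 0.9599, θ₃ = -0.0001

φ1=0.0° → target in arm frame (0.0022, -0.1062)
  A=0.1678, B=-0.2997, C=(l²−L²−A²−y'²−z²)/(2L)=-0.0046
  √(A²+B²)=0.3435;  θ1 = -1.0604+1.5842 ≈ 0.5238
arm 2 (φ=120.0°): x'=-0.0931, y'=0.0512
  e−x'=0.2631;  (l²−L²−(e−x')²−y'²−z²)/2L = -0.0946
  γ=atan2(-0.2997,0.2631)=-0.8504;  ψ=arccos(-0.2372)=1.8102;  θ2=γ+ψ≈0.9599
φ3=240.0° → target in arm frame (0.0909, 0.0550)
  A cos θ + B sin θ = C:  0.0791·cos θ + -0.2997·sin θ = 0.0791
  γ=atan2(-0.2997,0.0791)=-1.3127;  ψ=arccos(0.2553)=1.3126;  θ3=γ+ψ≈-0.0001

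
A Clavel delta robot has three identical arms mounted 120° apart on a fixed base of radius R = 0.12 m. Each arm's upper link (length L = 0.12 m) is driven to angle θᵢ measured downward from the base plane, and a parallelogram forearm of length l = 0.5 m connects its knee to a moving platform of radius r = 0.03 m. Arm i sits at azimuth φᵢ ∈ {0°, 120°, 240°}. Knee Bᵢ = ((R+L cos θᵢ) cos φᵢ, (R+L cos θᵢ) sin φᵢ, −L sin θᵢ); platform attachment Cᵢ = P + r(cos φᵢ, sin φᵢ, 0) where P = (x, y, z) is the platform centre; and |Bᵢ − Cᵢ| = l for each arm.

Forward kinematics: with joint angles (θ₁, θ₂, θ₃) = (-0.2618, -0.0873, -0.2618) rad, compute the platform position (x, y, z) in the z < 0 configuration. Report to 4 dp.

(0.0136, -0.0236, -0.4299)

arm 1 at φ=0.0°: ρ1 = 0.2059;  O1 = (0.2059, 0.0000, 0.0311)
arm 2 at φ=120.0°: ρ2 = 0.2095;  O2 = (-0.1048, 0.1815, 0.0105)
arm 3 at φ=240.0°: ρ3 = 0.2059;  O3 = (-0.1030, -0.1783, 0.0311)
eliminate P² terms by subtracting sphere 1 from 2 and 3
linear system: -0.6214x+0.3629y = 0.0007−-0.0412z; -0.6177x+-0.3566y = 0.0000−0.0000z
Cramer: x(z) = -0.0005-0.0330z;  y(z) = 0.0009+0.0571z
quadratic in z: (1.0043)z²+(-0.0484)z+(-0.2064)=0, √Δ=0.9119 → z ∈ {-0.4299, 0.4781}; z = -0.4299 (taking z<0)
x = 0.0136, y = -0.0236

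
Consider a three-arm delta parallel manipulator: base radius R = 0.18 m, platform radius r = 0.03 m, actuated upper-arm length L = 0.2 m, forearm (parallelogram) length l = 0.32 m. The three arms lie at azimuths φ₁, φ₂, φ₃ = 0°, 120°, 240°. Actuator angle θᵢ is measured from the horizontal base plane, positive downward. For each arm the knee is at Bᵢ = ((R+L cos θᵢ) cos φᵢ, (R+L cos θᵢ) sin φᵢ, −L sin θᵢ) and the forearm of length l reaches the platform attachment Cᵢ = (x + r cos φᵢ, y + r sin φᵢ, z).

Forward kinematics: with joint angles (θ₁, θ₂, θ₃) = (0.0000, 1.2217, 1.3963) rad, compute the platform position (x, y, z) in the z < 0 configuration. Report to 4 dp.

(0.1594, 0.0288, -0.2554)

centre 1 = (0.3500·cos0.0°, 0.3500·sin0.0°, 0.0000) = (0.3500, 0.0000, 0.0000)
centre 2 = (0.2184·cos120.0°, 0.2184·sin120.0°, -0.1879) = (-0.1092, 0.1891, -0.1879)
centre 3 = (0.1847·cos240.0°, 0.1847·sin240.0°, -0.1970) = (-0.0924, -0.1600, -0.1970)
|centre ₂|²−|centre ₁|² = -0.0395;  |centre ₃|²−|centre ₁|² = -0.0496
linear system: -0.9184x+0.3783y = -0.0395−-0.3759z; -0.8847x+-0.3199y = -0.0496−-0.3939z
Cramer: x(z) = 0.0499-0.4284z;  y(z) = 0.0169-0.0465z
into |P−centre ₁|² = l²: 1.1857z² + 0.2555z + -0.0121 = 0;  Δ = 0.1226;  z = -0.2554 or 0.0399 → z<0 root = -0.2554
x = 0.1594, y = 0.0288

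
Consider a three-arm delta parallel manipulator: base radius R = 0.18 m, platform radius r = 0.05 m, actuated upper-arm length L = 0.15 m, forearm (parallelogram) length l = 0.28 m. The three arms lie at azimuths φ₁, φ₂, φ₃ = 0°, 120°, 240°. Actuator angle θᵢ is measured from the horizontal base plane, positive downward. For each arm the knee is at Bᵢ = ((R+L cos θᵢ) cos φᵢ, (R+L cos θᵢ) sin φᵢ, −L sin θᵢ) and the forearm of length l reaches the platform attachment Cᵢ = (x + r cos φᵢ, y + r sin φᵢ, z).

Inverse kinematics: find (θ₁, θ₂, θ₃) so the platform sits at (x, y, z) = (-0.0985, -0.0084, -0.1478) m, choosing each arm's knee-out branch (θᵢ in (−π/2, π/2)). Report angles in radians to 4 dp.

θ₁ = 1.2218, θ₂ = 0.1748, θ₃ = -0.0008

rotate P by −φ1: (-0.0985, -0.0084, -0.1478)
  A=0.2285, B=-0.1478, C=(l²−L²−A²−y'²−z²)/(2L)=-0.0608
  γ=atan2(-0.1478,0.2285)=-0.5741;  ψ=arccos(-0.2233)=1.7960;  θ1=γ+ψ≈1.2218
arm 2 (φ=120.0°): x'=0.0420, y'=0.0895
  A=0.0880, B=-0.1478, C=(l²−L²−A²−y'²−z²)/(2L)=0.0610
  γ=atan2(-0.1478,0.0880)=-1.0336;  ψ=arccos(0.3545)=1.2084;  θ2=γ+ψ≈0.1748
arm 3 (φ=240.0°): x'=0.0565, y'=-0.0811
  A=0.0735, B=-0.1478, C=(l²−L²−A²−y'²−z²)/(2L)=0.0736
  √(A²+B²)=0.1651;  θ3 = -1.1094+1.1086 ≈ -0.0008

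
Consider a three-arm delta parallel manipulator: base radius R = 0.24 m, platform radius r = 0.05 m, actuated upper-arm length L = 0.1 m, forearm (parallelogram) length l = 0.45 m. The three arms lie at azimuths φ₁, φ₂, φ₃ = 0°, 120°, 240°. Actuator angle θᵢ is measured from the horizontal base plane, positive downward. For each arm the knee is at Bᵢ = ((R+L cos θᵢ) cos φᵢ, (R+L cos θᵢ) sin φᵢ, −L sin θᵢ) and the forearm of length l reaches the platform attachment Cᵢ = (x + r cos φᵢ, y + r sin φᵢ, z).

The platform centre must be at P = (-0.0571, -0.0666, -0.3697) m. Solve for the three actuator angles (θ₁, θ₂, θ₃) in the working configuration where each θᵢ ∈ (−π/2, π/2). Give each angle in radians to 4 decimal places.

arm 1 (φ=0.0°): x'=-0.0571, y'=-0.0666
  A cos θ + B sin θ = C:  0.2471·cos θ + -0.3697·sin θ = -0.0484
  θ1 = atan2(B,A) + arccos(C/0.4447) = 0.6982
arm 2 (φ=120.0°): x'=-0.0291, y'=0.0828
  A=0.2191, B=-0.3697, C=(l²−L²−A²−y'²−z²)/(2L)=0.0048
  θ2 = atan2(B,A) + arccos(C/0.4298) = 0.5239
arm 3 (φ=240.0°): x'=0.0862, y'=-0.0162
  e−x'=0.1038;  (l²−L²−(e−x')²−y'²−z²)/2L = 0.2240
  √(A²+B²)=0.3840;  θ3 = -1.2971+0.9481 ≈ -0.3491

θ₁ = 0.6982, θ₂ = 0.5239, θ₃ = -0.3491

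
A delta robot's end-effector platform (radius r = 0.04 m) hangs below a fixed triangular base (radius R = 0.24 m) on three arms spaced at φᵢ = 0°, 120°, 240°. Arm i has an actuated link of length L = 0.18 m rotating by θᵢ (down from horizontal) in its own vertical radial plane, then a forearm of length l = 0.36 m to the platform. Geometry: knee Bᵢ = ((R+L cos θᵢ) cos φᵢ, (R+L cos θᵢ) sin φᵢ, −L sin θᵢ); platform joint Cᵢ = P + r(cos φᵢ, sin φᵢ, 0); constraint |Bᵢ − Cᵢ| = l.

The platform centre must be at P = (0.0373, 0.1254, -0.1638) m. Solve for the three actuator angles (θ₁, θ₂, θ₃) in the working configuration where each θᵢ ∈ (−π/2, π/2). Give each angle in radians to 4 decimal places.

φ1=0.0° → target in arm frame (0.0373, 0.1254)
  A cos θ + B sin θ = C:  0.1627·cos θ + -0.1638·sin θ = 0.0783
  √(A²+B²)=0.2309;  θ1 = -0.7888+1.2250 ≈ 0.4362
arm 2 (φ=120.0°): x'=0.0899, y'=-0.0950
  A cos θ + B sin θ = C:  0.1101·cos θ + -0.1638·sin θ = 0.1368
  γ=atan2(-0.1638,0.1101)=-0.9792;  ψ=arccos(0.6930)=0.8051;  θ2=γ+ψ≈-0.1741
arm 3 (φ=240.0°): x'=-0.1272, y'=-0.0304
  e−x'=0.3272;  (l²−L²−(e−x')²−y'²−z²)/2L = -0.1046
  √(A²+B²)=0.3660;  θ3 = -0.4641+1.8606 ≈ 1.3965

θ₁ = 0.4362, θ₂ = -0.1741, θ₃ = 1.3965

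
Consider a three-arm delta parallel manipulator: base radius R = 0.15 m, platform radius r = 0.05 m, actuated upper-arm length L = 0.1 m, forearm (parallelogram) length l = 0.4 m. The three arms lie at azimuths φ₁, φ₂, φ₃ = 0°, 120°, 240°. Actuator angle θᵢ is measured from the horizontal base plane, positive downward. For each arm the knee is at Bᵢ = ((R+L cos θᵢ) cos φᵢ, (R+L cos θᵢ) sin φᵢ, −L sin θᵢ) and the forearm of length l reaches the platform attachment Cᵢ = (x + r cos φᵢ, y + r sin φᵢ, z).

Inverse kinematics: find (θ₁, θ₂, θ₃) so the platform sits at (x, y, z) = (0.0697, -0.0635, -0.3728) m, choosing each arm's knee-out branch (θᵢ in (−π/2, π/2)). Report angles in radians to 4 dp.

arm 1 (φ=0.0°): x'=0.0697, y'=-0.0635
  A=0.0303, B=-0.3728, C=(l²−L²−A²−y'²−z²)/(2L)=0.0303
  γ=atan2(-0.3728,0.0303)=-1.4897;  ψ=arccos(0.0811)=1.4896;  θ1=γ+ψ≈-0.0001
φ2=120.0° → target in arm frame (-0.0898, -0.0286)
  e−x'=0.1898;  (l²−L²−(e−x')²−y'²−z²)/2L = -0.1292
  √(A²+B²)=0.4184;  θ2 = -1.0998+1.8847 ≈ 0.7850
φ3=240.0° → target in arm frame (0.0201, 0.0921)
  A cos θ + B sin θ = C:  0.0799·cos θ + -0.3728·sin θ = -0.0192
  √(A²+B²)=0.3813;  θ3 = -1.3598+1.6212 ≈ 0.2614

θ₁ = -0.0001, θ₂ = 0.7850, θ₃ = 0.2614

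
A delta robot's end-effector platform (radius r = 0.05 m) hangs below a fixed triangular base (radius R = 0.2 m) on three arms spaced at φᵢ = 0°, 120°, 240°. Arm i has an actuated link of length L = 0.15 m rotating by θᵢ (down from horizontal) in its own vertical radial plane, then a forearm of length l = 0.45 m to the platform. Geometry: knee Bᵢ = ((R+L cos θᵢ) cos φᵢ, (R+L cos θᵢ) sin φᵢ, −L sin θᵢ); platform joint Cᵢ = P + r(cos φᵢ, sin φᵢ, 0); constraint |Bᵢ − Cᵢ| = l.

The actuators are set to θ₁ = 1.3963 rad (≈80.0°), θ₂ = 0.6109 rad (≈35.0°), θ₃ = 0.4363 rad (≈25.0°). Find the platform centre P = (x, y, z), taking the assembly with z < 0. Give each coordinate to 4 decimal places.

arm 1 at φ=0.0°: e+L cos θ1 = 0.1760;  centre 1 = (0.1760, 0.0000, -0.1477)
arm 2 at φ=120.0°: e+L cos θ2 = 0.2729;  centre 2 = (-0.1364, 0.2363, -0.0860)
arm 3 at φ=240.0°: e+L cos θ3 = 0.2859;  centre 3 = (-0.1430, -0.2476, -0.0634)
|centre ₂|²−|centre ₁|² = 0.0290;  |centre ₃|²−|centre ₁|² = 0.0330
[-0.6250 0.4726 0.1234]·P = 0.0290;  [-0.6380 -0.4953 0.1687]·P = 0.0330
Cramer: x(z) = -0.0490+0.2304z;  y(z) = -0.0034+0.0437z
sphere 1 gives Az²+Bz+C=0 with A=1.0550, B=0.1914, C=-0.1300;  B²−4AC=0.5853;  roots -0.4533, 0.2718;  negative root z = -0.4533
x = -0.1535, y = -0.0232

(-0.1535, -0.0232, -0.4533)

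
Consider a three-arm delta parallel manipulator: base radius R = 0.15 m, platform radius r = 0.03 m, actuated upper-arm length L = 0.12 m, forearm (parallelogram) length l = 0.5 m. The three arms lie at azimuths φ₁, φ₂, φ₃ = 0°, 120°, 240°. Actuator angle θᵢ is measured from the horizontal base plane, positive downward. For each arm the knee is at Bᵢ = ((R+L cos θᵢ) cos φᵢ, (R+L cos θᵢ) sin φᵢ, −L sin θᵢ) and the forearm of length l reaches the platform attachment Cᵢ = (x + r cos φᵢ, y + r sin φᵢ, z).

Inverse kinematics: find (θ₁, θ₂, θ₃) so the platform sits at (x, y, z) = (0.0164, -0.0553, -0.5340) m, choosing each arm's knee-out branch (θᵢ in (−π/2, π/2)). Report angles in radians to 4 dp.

θ₁ = 0.6983, θ₂ = 0.9600, θ₃ = 0.6112

φ1=0.0° → target in arm frame (0.0164, -0.0553)
  A cos θ + B sin θ = C:  0.1036·cos θ + -0.5340·sin θ = -0.2639
  √(A²+B²)=0.5440;  θ1 = -1.3792+2.0774 ≈ 0.6983
rotate P by −φ2: (-0.0561, 0.0134, -0.5340)
  A cos θ + B sin θ = C:  0.1761·cos θ + -0.5340·sin θ = -0.3364
  √(A²+B²)=0.5623;  θ2 = -1.2523+2.2122 ≈ 0.9600
φ3=240.0° → target in arm frame (0.0397, 0.0419)
  e−x'=0.0803;  (l²−L²−(e−x')²−y'²−z²)/2L = -0.2407
  γ=atan2(-0.5340,0.0803)=-1.4215;  ψ=arccos(-0.4457)=2.0327;  θ3=γ+ψ≈0.6112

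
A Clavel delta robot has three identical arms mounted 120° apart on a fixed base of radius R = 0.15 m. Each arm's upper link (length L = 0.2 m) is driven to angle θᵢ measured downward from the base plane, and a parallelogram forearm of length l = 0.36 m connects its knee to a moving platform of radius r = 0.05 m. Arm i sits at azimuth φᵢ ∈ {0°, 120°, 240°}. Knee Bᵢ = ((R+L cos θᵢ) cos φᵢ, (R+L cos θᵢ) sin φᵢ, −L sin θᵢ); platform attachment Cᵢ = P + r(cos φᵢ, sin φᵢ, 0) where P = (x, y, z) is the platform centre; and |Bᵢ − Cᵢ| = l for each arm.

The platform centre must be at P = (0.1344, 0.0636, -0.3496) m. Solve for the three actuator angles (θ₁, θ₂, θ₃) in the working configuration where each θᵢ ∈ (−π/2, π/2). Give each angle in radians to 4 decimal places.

arm 1 (φ=0.0°): x'=0.1344, y'=0.0636
  e−x'=-0.0344;  (l²−L²−(e−x')²−y'²−z²)/2L = -0.0946
  γ=atan2(-0.3496,-0.0344)=-1.6689;  ψ=arccos(-0.2694)=1.8435;  θ1=γ+ψ≈0.1746
φ2=120.0° → target in arm frame (-0.0121, -0.1482)
  A cos θ + B sin θ = C:  0.1121·cos θ + -0.3496·sin θ = -0.1679
  √(A²+B²)=0.3671;  θ2 = -1.2604+2.0457 ≈ 0.7853
φ3=240.0° → target in arm frame (-0.1223, 0.0846)
  e−x'=0.2223;  (l²−L²−(e−x')²−y'²−z²)/2L = -0.2230
  √(A²+B²)=0.4143;  θ3 = -1.0045+2.1391 ≈ 1.1346

θ₁ = 0.1746, θ₂ = 0.7853, θ₃ = 1.1346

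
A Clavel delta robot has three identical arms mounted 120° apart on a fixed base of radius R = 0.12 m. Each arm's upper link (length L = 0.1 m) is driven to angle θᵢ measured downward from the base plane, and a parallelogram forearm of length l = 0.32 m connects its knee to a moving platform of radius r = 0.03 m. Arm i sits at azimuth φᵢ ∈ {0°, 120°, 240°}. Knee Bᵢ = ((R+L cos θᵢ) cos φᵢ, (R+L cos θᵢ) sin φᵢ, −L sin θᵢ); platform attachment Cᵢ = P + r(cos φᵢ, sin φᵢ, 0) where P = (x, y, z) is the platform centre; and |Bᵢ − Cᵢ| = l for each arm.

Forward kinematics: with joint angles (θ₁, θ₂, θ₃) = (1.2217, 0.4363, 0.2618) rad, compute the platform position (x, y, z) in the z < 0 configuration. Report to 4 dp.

arm 1 at φ=0.0°: ρ1 = 0.1242;  centre 1 = (0.1242, 0.0000, -0.0940)
arm 2 at φ=120.0°: ρ2 = 0.1806;  centre 2 = (-0.0903, 0.1564, -0.0423)
φ3=240.0°: virtual centre (-0.0933, -0.1616, -0.0259), radius l
eliminate P² terms by subtracting sphere 1 from 2 and 3
[-0.4290 0.3129 0.1034]·P = 0.0102;  [-0.4350 -0.3232 0.1362]·P = 0.0112
Cramer: x(z) = -0.0247+0.2767z;  y(z) = -0.0015+0.0489z
sphere 1 gives Az²+Bz+C=0 with A=1.0790, B=0.1054, C=-0.0714;  B²−4AC=0.3192;  roots -0.3106, 0.2130;  negative root z = -0.3106
x = -0.1107, y = -0.0166

(-0.1107, -0.0166, -0.3106)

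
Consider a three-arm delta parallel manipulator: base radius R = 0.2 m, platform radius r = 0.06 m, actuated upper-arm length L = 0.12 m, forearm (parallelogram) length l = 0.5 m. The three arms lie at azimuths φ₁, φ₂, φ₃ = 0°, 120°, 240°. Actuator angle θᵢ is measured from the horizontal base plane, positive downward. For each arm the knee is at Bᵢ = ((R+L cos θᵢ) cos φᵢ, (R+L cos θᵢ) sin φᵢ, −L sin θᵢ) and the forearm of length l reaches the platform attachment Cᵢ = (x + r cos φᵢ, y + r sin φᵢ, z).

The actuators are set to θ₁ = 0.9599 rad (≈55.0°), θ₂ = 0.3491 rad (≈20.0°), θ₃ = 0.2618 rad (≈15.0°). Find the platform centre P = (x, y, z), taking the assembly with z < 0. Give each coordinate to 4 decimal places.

(-0.1086, -0.0116, -0.4844)

φ1=0.0°: virtual centre (0.2088, 0.0000, -0.0983), radius l
φ2=120.0°: virtual centre (-0.1264, 0.2189, -0.0410), radius l
φ3=240.0°: virtual centre (-0.1280, -0.2216, -0.0311), radius l
|centre ₂|²−|centre ₁|² = 0.0123;  |centre ₃|²−|centre ₁|² = 0.0132
[-0.6704 0.4378 0.1145]·P = 0.0123;  [-0.6736 -0.4433 0.1345]·P = 0.0132
det = 0.5921;  x = -0.0190+0.1852z,  y = -0.0009+0.0220z
sphere 1 gives Az²+Bz+C=0 with A=1.0348, B=0.1122, C=-0.1884;  B²−4AC=0.7926;  roots -0.4844, 0.3760;  negative root z = -0.4844
x = -0.1086, y = -0.0116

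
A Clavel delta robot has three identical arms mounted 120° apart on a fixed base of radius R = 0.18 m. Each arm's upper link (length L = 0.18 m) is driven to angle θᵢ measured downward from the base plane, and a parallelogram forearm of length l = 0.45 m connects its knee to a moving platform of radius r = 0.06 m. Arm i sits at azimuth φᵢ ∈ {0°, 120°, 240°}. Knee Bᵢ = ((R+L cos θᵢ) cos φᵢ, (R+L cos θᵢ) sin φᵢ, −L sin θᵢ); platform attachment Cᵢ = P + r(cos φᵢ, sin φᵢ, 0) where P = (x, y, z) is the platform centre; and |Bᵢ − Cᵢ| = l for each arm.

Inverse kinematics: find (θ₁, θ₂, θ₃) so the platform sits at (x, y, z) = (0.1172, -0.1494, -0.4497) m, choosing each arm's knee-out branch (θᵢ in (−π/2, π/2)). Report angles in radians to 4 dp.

θ₁ = 0.3493, θ₂ = 1.3092, θ₃ = 0.5236

φ1=0.0° → target in arm frame (0.1172, -0.1494)
  A=0.0028, B=-0.4497, C=(l²−L²−A²−y'²−z²)/(2L)=-0.1513
  θ1 = atan2(B,A) + arccos(C/0.4497) = 0.3493
arm 2 (φ=120.0°): x'=-0.1880, y'=-0.0268
  e−x'=0.3080;  (l²−L²−(e−x')²−y'²−z²)/2L = -0.3547
  √(A²+B²)=0.5451;  θ2 = -0.9703+2.2795 ≈ 1.3092
rotate P by −φ3: (0.0708, 0.1762, -0.4497)
  A=0.0492, B=-0.4497, C=(l²−L²−A²−y'²−z²)/(2L)=-0.1822
  θ3 = atan2(B,A) + arccos(C/0.4524) = 0.5236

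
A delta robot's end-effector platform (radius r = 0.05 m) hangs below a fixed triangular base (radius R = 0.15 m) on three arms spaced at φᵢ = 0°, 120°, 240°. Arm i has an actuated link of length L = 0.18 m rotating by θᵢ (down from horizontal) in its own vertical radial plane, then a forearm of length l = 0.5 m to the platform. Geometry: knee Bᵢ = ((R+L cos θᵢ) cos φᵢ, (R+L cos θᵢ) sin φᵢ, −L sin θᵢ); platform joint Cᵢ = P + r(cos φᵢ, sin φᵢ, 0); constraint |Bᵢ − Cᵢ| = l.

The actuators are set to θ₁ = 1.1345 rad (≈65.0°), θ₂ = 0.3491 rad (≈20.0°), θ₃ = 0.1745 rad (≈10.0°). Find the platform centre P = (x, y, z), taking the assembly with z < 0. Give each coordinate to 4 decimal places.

(-0.2098, -0.0306, -0.4796)

arm 1 at φ=0.0°: ρ1 = 0.1761;  centre 1 = (0.1761, 0.0000, -0.1631)
centre 2 = (0.2691·cos120.0°, 0.2691·sin120.0°, -0.0616) = (-0.1346, 0.2331, -0.0616)
centre 3 = (0.2773·cos240.0°, 0.2773·sin240.0°, -0.0313) = (-0.1386, -0.2401, -0.0313)
subtract pairs → two planes through P
linear system: -0.6213x+0.4662y = 0.0186−0.2031z; -0.6294x+-0.4802y = 0.0202−0.2638z
det = 0.5918;  x = -0.0311+0.3726z,  y = -0.0015+0.0609z
into |P−centre ₁|² = l²: 1.1426z² + 0.1717z + -0.1805 = 0;  Δ = 0.8544;  z = -0.4796 or 0.3293 → z<0 root = -0.4796
x = -0.2098, y = -0.0306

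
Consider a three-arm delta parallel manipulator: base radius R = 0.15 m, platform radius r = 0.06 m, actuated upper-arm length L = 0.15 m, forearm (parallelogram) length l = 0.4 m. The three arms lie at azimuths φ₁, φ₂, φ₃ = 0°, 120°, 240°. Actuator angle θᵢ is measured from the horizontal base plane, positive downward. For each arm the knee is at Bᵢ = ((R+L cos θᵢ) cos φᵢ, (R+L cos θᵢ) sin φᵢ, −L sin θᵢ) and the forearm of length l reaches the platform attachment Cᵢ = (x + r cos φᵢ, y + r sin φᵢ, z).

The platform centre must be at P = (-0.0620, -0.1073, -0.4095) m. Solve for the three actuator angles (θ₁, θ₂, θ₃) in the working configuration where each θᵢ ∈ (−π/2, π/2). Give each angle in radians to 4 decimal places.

arm 1 (φ=0.0°): x'=-0.0620, y'=-0.1073
  A=0.1520, B=-0.4095, C=(l²−L²−A²−y'²−z²)/(2L)=-0.2160
  √(A²+B²)=0.4368;  θ1 = -1.2154+2.0881 ≈ 0.8728
rotate P by −φ2: (-0.0619, 0.1073, -0.4095)
  e−x'=0.1519;  (l²−L²−(e−x')²−y'²−z²)/2L = -0.2160
  θ2 = atan2(B,A) + arccos(C/0.4368) = 0.8725
arm 3 (φ=240.0°): x'=0.1239, y'=0.0000
  A cos θ + B sin θ = C:  -0.0339·cos θ + -0.4095·sin θ = -0.1045
  √(A²+B²)=0.4109;  θ3 = -1.6535+1.8279 ≈ 0.1744

θ₁ = 0.8728, θ₂ = 0.8725, θ₃ = 0.1744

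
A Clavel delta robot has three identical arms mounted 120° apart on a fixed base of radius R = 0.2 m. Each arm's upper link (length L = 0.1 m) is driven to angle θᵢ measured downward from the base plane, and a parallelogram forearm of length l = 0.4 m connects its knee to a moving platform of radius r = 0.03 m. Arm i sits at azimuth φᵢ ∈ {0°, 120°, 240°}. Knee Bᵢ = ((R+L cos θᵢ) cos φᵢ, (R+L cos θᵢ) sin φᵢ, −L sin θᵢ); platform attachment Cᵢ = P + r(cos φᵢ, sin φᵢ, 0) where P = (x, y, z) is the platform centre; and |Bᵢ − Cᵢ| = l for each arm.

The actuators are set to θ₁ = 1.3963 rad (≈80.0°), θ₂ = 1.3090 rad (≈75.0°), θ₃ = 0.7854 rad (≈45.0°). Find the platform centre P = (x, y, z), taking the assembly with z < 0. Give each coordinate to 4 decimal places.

(-0.0360, -0.0472, -0.4269)

arm 1 at φ=0.0°: (R−r)+L cos θ1 = 0.1874;  S1 = (0.1874, 0.0000, -0.0985)
arm 2 at φ=120.0°: (R−r)+L cos θ2 = 0.1959;  S2 = (-0.0979, 0.1696, -0.0966)
S3 = (0.2407·cos240.0°, 0.2407·sin240.0°, -0.0707) = (-0.1204, -0.2085, -0.0707)
subtract pairs → two planes through P
[-0.5706 0.3393 0.0038]·P = 0.0029;  [-0.6154 -0.4169 0.0555]·P = 0.0181
det = 0.4467;  x = -0.0165+0.0457z,  y = -0.0192+0.0657z
into |P−S₁|² = l²: 1.0064z² + 0.1758z + -0.1084 = 0;  Δ = 0.4672;  z = -0.4269 or 0.2522 → z<0 root = -0.4269
x = -0.0360, y = -0.0472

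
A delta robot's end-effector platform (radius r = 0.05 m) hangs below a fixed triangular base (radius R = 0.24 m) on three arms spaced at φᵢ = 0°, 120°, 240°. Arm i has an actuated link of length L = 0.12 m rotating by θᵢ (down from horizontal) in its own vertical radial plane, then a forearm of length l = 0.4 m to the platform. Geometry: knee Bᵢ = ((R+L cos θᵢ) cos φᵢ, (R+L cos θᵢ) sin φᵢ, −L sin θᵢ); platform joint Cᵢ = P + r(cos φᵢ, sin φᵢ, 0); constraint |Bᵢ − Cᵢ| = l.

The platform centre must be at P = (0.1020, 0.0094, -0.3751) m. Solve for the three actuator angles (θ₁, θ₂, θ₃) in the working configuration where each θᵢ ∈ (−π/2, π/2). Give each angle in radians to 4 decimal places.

θ₁ = 0.2622, θ₂ = 1.1346, θ₃ = 1.2220

arm 1 (φ=0.0°): x'=0.1020, y'=0.0094
  A=0.0880, B=-0.3751, C=(l²−L²−A²−y'²−z²)/(2L)=-0.0122
  θ1 = atan2(B,A) + arccos(C/0.3853) = 0.2622
rotate P by −φ2: (-0.0429, -0.0930, -0.3751)
  e−x'=0.2329;  (l²−L²−(e−x')²−y'²−z²)/2L = -0.2416
  √(A²+B²)=0.4415;  θ2 = -1.0152+2.1498 ≈ 1.1346
φ3=240.0° → target in arm frame (-0.0591, 0.0836)
  A=0.2491, B=-0.3751, C=(l²−L²−A²−y'²−z²)/(2L)=-0.2674
  γ=atan2(-0.3751,0.2491)=-0.9845;  ψ=arccos(-0.5937)=2.2065;  θ3=γ+ψ≈1.2220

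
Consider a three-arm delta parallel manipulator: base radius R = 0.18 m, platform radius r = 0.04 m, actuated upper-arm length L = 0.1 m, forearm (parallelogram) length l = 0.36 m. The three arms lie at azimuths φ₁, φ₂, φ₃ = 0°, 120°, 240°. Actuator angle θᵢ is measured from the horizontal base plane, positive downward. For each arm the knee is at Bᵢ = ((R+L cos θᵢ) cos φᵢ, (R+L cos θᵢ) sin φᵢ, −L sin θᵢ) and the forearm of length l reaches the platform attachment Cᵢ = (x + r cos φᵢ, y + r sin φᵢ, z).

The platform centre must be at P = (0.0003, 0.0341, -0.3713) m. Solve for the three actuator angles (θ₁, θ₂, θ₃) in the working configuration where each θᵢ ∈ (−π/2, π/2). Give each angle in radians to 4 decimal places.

arm 1 (φ=0.0°): x'=0.0003, y'=0.0341
  A=0.1397, B=-0.3713, C=(l²−L²−A²−y'²−z²)/(2L)=-0.1947
  √(A²+B²)=0.3967;  θ1 = -1.2109+2.0838 ≈ 0.8729
arm 2 (φ=120.0°): x'=0.0294, y'=-0.0173
  e−x'=0.1106;  (l²−L²−(e−x')²−y'²−z²)/2L = -0.1540
  θ2 = atan2(B,A) + arccos(C/0.3874) = 0.6983
rotate P by −φ3: (-0.0297, -0.0168, -0.3713)
  e−x'=0.1697;  (l²−L²−(e−x')²−y'²−z²)/2L = -0.2367
  θ3 = atan2(B,A) + arccos(C/0.4082) = 1.0471

θ₁ = 0.8729, θ₂ = 0.6983, θ₃ = 1.0471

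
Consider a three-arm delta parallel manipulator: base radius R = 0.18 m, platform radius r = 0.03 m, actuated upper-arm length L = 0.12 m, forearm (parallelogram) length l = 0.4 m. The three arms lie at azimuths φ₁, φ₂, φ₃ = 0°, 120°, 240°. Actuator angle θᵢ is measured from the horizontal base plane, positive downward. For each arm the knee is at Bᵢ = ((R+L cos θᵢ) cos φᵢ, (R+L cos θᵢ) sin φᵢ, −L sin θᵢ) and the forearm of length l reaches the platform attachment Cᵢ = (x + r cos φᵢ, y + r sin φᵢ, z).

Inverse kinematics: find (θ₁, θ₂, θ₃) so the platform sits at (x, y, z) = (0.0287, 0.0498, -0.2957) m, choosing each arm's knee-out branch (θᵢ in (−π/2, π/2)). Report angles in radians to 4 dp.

φ1=0.0° → target in arm frame (0.0287, 0.0498)
  e−x'=0.1213;  (l²−L²−(e−x')²−y'²−z²)/2L = 0.1707
  θ1 = atan2(B,A) + arccos(C/0.3196) = -0.1741
φ2=120.0° → target in arm frame (0.0288, -0.0498)
  A=0.1212, B=-0.2957, C=(l²−L²−A²−y'²−z²)/(2L)=0.1708
  θ2 = atan2(B,A) + arccos(C/0.3196) = -0.1748
φ3=240.0° → target in arm frame (-0.0575, 0.0000)
  A=0.2075, B=-0.2957, C=(l²−L²−A²−y'²−z²)/(2L)=0.0630
  γ=atan2(-0.2957,0.2075)=-0.9590;  ψ=arccos(0.1743)=1.3956;  θ3=γ+ψ≈0.4366

θ₁ = -0.1741, θ₂ = -0.1748, θ₃ = 0.4366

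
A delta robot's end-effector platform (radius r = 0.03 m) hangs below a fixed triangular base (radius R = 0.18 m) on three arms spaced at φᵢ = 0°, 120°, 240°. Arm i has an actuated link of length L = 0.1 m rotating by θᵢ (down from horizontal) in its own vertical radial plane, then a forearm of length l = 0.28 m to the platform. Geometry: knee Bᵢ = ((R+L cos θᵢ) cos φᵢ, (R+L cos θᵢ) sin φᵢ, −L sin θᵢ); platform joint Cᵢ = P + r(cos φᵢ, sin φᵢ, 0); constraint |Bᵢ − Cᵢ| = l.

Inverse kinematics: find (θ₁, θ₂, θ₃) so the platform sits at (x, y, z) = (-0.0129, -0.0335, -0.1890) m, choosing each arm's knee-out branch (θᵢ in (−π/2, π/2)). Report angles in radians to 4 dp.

arm 1 (φ=0.0°): x'=-0.0129, y'=-0.0335
  e−x'=0.1629;  (l²−L²−(e−x')²−y'²−z²)/2L = 0.0251
  √(A²+B²)=0.2495;  θ1 = -0.8594+1.4700 ≈ 0.6106
φ2=120.0° → target in arm frame (-0.0226, 0.0279)
  e−x'=0.1726;  (l²−L²−(e−x')²−y'²−z²)/2L = 0.0106
  √(A²+B²)=0.2559;  θ2 = -0.8308+1.5293 ≈ 0.6985
arm 3 (φ=240.0°): x'=0.0355, y'=0.0056
  A=0.1145, B=-0.1890, C=(l²−L²−A²−y'²−z²)/(2L)=0.0976
  θ3 = atan2(B,A) + arccos(C/0.2210) = 0.0872

θ₁ = 0.6106, θ₂ = 0.6985, θ₃ = 0.0872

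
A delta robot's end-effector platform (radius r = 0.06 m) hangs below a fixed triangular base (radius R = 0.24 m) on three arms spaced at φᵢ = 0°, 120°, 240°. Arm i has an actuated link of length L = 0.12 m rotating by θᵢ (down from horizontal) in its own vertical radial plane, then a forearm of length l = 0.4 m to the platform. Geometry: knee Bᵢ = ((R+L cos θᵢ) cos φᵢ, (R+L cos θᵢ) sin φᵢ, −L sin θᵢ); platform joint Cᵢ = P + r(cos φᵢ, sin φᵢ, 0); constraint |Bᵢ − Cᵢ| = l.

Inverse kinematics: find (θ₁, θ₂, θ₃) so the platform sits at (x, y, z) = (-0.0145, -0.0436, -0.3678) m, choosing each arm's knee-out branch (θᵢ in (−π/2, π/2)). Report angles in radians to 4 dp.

arm 1 (φ=0.0°): x'=-0.0145, y'=-0.0436
  A cos θ + B sin θ = C:  0.1945·cos θ + -0.3678·sin θ = -0.1225
  √(A²+B²)=0.4161;  θ1 = -1.0844+1.8697 ≈ 0.7854
arm 2 (φ=120.0°): x'=-0.0305, y'=0.0344
  A=0.2105, B=-0.3678, C=(l²−L²−A²−y'²−z²)/(2L)=-0.1465
  γ=atan2(-0.3678,0.2105)=-1.0510;  ψ=arccos(-0.3458)=1.9239;  θ2=γ+ψ≈0.8729
rotate P by −φ3: (0.0450, 0.0092, -0.3678)
  A=0.1350, B=-0.3678, C=(l²−L²−A²−y'²−z²)/(2L)=-0.0333
  γ=atan2(-0.3678,0.1350)=-1.2190;  ψ=arccos(-0.0849)=1.6558;  θ3=γ+ψ≈0.4368

θ₁ = 0.7854, θ₂ = 0.8729, θ₃ = 0.4368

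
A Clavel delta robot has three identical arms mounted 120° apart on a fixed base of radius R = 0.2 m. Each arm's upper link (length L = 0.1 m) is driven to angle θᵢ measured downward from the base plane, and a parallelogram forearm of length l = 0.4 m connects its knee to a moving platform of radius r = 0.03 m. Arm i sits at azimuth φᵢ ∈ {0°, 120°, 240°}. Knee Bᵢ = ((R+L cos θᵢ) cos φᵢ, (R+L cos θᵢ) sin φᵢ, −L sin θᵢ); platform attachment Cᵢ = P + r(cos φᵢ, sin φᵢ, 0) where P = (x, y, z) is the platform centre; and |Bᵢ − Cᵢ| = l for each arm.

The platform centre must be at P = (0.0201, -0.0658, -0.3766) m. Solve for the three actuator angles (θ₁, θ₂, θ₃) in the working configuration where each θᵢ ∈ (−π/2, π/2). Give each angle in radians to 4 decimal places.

θ₁ = 0.6107, θ₂ = 1.1348, θ₃ = 0.4361

φ1=0.0° → target in arm frame (0.0201, -0.0658)
  e−x'=0.1499;  (l²−L²−(e−x')²−y'²−z²)/2L = -0.0931
  γ=atan2(-0.3766,0.1499)=-1.1920;  ψ=arccos(-0.2298)=1.8026;  θ1=γ+ψ≈0.6107
φ2=120.0° → target in arm frame (-0.0670, 0.0155)
  e−x'=0.2370;  (l²−L²−(e−x')²−y'²−z²)/2L = -0.2413
  √(A²+B²)=0.4450;  θ2 = -1.0090+2.1438 ≈ 1.1348
φ3=240.0° → target in arm frame (0.0469, 0.0503)
  e−x'=0.1231;  (l²−L²−(e−x')²−y'²−z²)/2L = -0.0475
  √(A²+B²)=0.3962;  θ3 = -1.2550+1.6910 ≈ 0.4361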